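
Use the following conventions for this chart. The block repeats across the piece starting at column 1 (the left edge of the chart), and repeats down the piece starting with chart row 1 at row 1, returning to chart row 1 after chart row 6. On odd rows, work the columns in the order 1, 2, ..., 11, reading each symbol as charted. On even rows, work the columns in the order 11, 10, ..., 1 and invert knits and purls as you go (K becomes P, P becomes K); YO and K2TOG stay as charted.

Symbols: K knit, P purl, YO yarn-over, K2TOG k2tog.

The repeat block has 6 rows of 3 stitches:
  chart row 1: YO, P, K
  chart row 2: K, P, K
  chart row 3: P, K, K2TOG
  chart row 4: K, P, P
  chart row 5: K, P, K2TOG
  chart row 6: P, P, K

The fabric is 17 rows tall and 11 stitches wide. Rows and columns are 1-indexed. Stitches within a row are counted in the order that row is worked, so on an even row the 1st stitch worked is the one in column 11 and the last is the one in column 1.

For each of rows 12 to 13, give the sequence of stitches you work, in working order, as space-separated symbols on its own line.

Result:
K K P K K P K K P K K
YO P K YO P K YO P K YO P

Derivation:
Row 12: chart row 6, WS - tiled (columns 1-11): P P K P P K P P K P P; work from column 11 back to 1 with K<->P swapped.
Row 13: chart row 1, RS - tile across columns 1-11 and work as-is.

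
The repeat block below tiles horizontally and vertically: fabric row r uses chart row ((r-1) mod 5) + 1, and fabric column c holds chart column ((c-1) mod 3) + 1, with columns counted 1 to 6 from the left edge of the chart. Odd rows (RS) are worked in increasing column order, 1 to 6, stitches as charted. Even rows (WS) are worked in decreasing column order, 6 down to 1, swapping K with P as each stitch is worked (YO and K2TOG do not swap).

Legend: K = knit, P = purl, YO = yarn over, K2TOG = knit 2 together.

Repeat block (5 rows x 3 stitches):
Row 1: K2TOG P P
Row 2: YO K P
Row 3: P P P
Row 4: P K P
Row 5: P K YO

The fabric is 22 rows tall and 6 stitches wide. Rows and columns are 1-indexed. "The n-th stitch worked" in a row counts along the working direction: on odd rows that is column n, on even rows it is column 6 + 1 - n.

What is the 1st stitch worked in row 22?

Stitch:
K

Derivation:
Row 22 uses chart row ((22-1) mod 5)+1 = 2. Row 22 is even, so WS.
Chart row 2 tiled across columns 1-6: YO K P YO K P
WS row: flip the tiled sequence (start at column 6) and apply K<->P; YO and K2TOG stay.
Row 22 as worked: K P YO K P YO
Stitch 1 in working order -> K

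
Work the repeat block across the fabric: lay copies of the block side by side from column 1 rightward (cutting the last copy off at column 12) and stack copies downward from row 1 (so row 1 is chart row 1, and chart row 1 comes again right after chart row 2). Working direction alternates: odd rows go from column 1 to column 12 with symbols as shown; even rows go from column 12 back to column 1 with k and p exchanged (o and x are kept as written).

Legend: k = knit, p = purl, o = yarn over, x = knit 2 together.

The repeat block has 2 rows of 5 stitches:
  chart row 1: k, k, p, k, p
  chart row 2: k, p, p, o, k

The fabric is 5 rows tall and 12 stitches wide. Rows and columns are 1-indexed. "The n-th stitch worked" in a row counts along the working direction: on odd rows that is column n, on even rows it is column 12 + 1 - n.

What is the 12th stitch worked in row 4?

Row 4: (4-1) mod 2 = 1, so use chart row 2. Even row -> WS.
Chart row 2 tiled across columns 1-12: k p p o k k p p o k k p
Wrong side: read the tiled row from column 12 down to 1 and exchange k with p (leave o, x).
Row 4 as worked: k p p o k k p p o k k p
Counting 12 along the worked row gives p.

Result:
p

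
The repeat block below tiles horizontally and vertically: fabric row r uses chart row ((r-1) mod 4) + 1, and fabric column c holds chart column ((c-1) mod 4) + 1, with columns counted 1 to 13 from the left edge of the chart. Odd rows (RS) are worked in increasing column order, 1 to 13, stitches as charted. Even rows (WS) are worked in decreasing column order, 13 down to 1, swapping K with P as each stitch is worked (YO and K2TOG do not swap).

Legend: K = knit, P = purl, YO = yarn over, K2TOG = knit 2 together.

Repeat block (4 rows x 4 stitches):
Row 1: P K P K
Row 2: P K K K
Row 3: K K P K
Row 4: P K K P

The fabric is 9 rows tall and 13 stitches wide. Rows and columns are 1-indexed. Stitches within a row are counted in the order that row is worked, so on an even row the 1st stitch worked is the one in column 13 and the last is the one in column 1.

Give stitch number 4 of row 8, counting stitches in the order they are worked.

Stitch:
P

Derivation:
For row 8: chart row = ((8-1) mod 4) + 1 = 4; this is a WS (even) row.
Chart row 4 tiled across columns 1-13: P K K P P K K P P K K P P
WS: work from column 13 back to column 1 (reverse the tiled row), swapping K<->P (YO and K2TOG unchanged).
Row 8 as worked: K K P P K K P P K K P P K
Counting 4 along the worked row gives P.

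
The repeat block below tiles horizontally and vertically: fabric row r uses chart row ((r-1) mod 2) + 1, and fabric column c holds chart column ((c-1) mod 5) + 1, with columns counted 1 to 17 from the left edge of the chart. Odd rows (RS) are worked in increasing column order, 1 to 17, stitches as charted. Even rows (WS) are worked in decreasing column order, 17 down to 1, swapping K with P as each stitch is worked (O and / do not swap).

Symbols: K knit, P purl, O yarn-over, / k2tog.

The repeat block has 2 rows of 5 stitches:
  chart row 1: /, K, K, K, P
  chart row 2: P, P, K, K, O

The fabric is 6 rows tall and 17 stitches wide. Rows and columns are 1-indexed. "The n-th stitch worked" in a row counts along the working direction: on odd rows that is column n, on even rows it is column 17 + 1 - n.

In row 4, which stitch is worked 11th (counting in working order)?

Result:
K

Derivation:
For row 4: chart row = ((4-1) mod 2) + 1 = 2; this is a WS (even) row.
Chart row 2 tiled across columns 1-17: P P K K O P P K K O P P K K O P P
Wrong side: read the tiled row from column 17 down to 1 and exchange K with P (leave O, /).
Row 4 as worked: K K O P P K K O P P K K O P P K K
The 11th stitch worked is K.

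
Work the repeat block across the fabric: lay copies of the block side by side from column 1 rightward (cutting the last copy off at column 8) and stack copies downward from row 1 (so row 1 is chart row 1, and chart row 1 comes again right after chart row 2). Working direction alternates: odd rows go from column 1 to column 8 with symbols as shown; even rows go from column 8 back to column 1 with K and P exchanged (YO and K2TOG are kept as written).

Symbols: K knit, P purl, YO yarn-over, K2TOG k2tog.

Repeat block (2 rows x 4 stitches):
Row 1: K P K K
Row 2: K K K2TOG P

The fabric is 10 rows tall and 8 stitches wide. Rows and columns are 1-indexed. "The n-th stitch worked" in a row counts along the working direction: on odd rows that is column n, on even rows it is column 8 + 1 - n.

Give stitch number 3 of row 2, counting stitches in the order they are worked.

== STITCH ==
P

Derivation:
Row 2: (2-1) mod 2 = 1, so use chart row 2. Even row -> WS.
Chart row 2 tiled across columns 1-8: K K K2TOG P K K K2TOG P
WS: work from column 8 back to column 1 (reverse the tiled row), swapping K<->P (YO and K2TOG unchanged).
Row 2 as worked: K K2TOG P P K K2TOG P P
Counting 3 along the worked row gives P.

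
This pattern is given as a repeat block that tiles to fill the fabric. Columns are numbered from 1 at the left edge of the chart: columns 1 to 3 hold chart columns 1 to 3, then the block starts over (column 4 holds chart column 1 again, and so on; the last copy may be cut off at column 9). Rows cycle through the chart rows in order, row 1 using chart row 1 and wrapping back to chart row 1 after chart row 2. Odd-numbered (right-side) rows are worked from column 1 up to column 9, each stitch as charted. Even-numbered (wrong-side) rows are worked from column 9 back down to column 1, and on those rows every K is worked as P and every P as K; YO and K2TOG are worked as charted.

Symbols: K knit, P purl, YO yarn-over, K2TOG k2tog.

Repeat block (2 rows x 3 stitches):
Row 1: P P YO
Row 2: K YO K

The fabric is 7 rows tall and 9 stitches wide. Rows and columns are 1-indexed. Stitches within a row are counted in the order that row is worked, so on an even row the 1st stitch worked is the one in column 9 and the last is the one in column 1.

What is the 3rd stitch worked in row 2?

Result:
P

Derivation:
Row 2 uses chart row ((2-1) mod 2)+1 = 2. Row 2 is even, so WS.
Chart row 2 tiled across columns 1-9: K YO K K YO K K YO K
Wrong side: read the tiled row from column 9 down to 1 and exchange K with P (leave YO, K2TOG).
Row 2 as worked: P YO P P YO P P YO P
Stitch 3 in working order -> P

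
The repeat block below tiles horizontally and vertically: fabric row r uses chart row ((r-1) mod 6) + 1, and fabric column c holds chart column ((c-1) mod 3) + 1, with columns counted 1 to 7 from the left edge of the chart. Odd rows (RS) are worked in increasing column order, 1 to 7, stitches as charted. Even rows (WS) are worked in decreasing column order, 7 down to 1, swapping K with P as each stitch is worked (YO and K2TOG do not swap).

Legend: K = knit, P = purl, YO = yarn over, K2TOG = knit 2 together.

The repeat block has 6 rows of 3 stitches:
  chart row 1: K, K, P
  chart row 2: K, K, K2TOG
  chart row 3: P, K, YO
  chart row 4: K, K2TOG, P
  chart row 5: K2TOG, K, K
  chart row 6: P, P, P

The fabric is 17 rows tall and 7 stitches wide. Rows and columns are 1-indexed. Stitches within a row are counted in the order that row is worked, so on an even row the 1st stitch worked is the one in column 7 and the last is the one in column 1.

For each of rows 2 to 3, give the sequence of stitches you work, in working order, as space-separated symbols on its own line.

Row 2: chart row 2, WS - tiled (columns 1-7): K K K2TOG K K K2TOG K; work from column 7 back to 1 with K<->P swapped.
Row 3: chart row 3, RS - tile across columns 1-7 and work as-is.

Result:
P K2TOG P P K2TOG P P
P K YO P K YO P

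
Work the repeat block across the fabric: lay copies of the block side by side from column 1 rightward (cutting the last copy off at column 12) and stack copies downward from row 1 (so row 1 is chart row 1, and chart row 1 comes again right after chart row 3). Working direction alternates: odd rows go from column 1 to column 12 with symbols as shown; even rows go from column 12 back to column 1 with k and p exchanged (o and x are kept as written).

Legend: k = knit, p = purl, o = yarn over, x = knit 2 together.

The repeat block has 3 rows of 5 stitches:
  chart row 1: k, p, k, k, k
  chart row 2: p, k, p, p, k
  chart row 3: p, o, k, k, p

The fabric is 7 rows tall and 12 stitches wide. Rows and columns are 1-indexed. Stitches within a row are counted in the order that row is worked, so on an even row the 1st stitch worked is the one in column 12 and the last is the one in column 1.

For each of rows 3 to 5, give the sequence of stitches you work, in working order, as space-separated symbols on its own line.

Row 3: chart row 3, RS - tile across columns 1-12 and work as-is.
Row 4: chart row 1, WS - tiled (columns 1-12): k p k k k k p k k k k p; work from column 12 back to 1 with k<->p swapped.
Row 5: chart row 2, RS - tile across columns 1-12 and work as-is.

Result:
p o k k p p o k k p p o
k p p p p k p p p p k p
p k p p k p k p p k p k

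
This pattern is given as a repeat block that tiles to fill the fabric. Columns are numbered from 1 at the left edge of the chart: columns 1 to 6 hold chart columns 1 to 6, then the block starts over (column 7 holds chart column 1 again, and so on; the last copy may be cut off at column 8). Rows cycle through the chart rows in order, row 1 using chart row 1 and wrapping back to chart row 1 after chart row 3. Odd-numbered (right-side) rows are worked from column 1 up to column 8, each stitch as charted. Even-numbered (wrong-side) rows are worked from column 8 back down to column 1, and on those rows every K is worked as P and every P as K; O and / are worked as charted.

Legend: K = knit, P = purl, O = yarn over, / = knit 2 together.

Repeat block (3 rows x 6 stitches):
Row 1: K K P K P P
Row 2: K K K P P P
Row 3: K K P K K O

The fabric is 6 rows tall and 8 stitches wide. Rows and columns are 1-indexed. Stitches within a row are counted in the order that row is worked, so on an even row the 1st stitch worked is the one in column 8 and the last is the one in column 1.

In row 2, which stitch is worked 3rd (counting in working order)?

Row 2: (2-1) mod 3 = 1, so use chart row 2. Even row -> WS.
Chart row 2 tiled across columns 1-8: K K K P P P K K
WS row: flip the tiled sequence (start at column 8) and apply K<->P; O and / stay.
Row 2 as worked: P P K K K P P P
The 3rd stitch worked is K.

Result:
K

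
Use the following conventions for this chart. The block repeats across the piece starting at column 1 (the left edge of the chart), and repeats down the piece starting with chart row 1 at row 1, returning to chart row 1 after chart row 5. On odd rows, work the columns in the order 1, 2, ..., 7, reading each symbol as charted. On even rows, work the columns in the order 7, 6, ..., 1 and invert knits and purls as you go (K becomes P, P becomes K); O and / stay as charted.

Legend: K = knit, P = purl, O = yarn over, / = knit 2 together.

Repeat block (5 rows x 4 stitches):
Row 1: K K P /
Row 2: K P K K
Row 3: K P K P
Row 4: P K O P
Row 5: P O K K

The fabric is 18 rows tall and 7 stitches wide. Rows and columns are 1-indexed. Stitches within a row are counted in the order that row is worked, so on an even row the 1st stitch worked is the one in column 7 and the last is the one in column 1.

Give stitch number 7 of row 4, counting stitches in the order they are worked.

Result:
K

Derivation:
For row 4: chart row = ((4-1) mod 5) + 1 = 4; this is a WS (even) row.
Chart row 4 tiled across columns 1-7: P K O P P K O
Wrong side: read the tiled row from column 7 down to 1 and exchange K with P (leave O, /).
Row 4 as worked: O P K K O P K
The 7th stitch worked is K.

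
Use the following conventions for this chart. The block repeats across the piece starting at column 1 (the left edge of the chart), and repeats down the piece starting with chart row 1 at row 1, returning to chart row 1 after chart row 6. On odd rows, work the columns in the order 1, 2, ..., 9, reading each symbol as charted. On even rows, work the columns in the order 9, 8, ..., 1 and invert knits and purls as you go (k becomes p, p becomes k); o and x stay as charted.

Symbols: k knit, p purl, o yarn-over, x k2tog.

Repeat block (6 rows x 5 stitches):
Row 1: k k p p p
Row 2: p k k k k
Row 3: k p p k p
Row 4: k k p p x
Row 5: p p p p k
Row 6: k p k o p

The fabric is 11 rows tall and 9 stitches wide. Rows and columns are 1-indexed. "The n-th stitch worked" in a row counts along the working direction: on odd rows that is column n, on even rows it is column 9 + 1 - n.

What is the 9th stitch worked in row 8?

Result:
k

Derivation:
Row 8: (8-1) mod 6 = 1, so use chart row 2. Even row -> WS.
Chart row 2 tiled across columns 1-9: p k k k k p k k k
Wrong side: read the tiled row from column 9 down to 1 and exchange k with p (leave o, x).
Row 8 as worked: p p p k p p p p k
The 9th stitch worked is k.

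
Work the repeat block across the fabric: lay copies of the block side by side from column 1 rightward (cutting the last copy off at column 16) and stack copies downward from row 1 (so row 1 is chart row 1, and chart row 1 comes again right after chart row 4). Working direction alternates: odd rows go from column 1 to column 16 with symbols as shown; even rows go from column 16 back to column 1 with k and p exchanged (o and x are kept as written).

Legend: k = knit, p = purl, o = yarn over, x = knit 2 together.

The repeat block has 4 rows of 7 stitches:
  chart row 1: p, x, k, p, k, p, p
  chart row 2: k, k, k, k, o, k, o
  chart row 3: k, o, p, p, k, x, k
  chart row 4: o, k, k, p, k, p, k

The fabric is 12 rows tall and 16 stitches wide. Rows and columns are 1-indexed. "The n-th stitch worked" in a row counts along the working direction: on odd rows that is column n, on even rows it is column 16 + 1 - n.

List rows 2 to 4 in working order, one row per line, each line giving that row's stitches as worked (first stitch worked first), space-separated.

Row 2: chart row 2, WS - tiled (columns 1-16): k k k k o k o k k k k o k o k k; work from column 16 back to 1 with k<->p swapped.
Row 3: chart row 3, RS - tile across columns 1-16 and work as-is.
Row 4: chart row 4, WS - tiled (columns 1-16): o k k p k p k o k k p k p k o k; work from column 16 back to 1 with k<->p swapped.

Result:
p p o p o p p p p o p o p p p p
k o p p k x k k o p p k x k k o
p o p k p k p p o p k p k p p o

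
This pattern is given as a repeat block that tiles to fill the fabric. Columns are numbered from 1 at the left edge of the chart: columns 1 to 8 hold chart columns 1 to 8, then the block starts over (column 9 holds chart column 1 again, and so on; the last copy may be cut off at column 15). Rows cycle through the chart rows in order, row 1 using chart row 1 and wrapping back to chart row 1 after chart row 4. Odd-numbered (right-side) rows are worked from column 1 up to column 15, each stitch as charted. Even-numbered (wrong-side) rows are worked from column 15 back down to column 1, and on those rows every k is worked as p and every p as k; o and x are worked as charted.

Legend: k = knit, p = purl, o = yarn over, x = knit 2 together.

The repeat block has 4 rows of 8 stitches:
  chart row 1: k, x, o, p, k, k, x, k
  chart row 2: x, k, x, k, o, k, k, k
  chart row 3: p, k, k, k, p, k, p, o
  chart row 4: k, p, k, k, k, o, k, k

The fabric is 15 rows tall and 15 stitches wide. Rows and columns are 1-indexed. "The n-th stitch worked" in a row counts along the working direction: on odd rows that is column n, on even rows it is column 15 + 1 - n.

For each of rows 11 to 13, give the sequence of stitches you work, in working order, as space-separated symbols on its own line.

Result:
p k k k p k p o p k k k p k p
p o p p p k p p p o p p p k p
k x o p k k x k k x o p k k x

Derivation:
Row 11: chart row 3, RS - tile across columns 1-15 and work as-is.
Row 12: chart row 4, WS - tiled (columns 1-15): k p k k k o k k k p k k k o k; work from column 15 back to 1 with k<->p swapped.
Row 13: chart row 1, RS - tile across columns 1-15 and work as-is.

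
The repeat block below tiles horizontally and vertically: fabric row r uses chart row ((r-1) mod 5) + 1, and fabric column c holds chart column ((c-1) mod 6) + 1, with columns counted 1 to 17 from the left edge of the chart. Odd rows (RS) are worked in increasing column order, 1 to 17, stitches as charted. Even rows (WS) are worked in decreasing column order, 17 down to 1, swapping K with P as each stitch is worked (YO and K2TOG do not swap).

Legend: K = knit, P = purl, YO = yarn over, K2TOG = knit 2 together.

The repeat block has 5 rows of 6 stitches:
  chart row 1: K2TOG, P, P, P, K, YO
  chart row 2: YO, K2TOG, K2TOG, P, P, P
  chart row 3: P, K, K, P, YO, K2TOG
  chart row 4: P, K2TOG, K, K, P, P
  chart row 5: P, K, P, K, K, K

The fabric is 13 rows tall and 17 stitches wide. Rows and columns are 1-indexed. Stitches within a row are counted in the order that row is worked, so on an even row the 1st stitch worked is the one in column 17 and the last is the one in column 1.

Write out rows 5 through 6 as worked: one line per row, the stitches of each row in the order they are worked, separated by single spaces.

Result:
P K P K K K P K P K K K P K P K K
P K K K K2TOG YO P K K K K2TOG YO P K K K K2TOG

Derivation:
Row 5: chart row 5, RS - tile across columns 1-17 and work as-is.
Row 6: chart row 1, WS - tiled (columns 1-17): K2TOG P P P K YO K2TOG P P P K YO K2TOG P P P K; work from column 17 back to 1 with K<->P swapped.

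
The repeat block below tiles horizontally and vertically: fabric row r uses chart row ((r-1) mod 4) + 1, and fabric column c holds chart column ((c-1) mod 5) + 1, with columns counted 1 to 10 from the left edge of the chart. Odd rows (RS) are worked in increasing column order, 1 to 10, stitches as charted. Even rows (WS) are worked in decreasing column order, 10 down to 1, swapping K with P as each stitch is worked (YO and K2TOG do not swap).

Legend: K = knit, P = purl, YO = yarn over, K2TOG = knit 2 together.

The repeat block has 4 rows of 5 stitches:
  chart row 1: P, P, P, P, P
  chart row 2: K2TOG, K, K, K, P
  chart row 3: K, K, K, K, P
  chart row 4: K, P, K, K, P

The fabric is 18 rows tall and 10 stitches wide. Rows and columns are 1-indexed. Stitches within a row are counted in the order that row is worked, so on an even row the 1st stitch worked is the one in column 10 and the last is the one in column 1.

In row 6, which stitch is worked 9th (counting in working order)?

Row 6: (6-1) mod 4 = 1, so use chart row 2. Even row -> WS.
Chart row 2 tiled across columns 1-10: K2TOG K K K P K2TOG K K K P
Wrong side: read the tiled row from column 10 down to 1 and exchange K with P (leave YO, K2TOG).
Row 6 as worked: K P P P K2TOG K P P P K2TOG
The 9th stitch worked is P.

== STITCH ==
P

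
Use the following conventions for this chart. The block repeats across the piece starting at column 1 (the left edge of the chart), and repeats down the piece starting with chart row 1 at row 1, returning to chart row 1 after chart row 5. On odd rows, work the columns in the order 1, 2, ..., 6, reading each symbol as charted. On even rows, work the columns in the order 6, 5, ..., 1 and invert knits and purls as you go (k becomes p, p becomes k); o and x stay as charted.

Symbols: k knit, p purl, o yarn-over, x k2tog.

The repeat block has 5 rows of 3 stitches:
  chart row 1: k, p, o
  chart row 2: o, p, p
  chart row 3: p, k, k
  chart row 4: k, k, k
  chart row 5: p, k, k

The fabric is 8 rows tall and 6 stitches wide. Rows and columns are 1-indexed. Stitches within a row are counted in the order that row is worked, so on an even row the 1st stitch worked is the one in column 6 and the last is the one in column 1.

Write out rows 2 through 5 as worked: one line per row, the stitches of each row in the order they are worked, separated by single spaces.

== ROWS AS WORKED ==
k k o k k o
p k k p k k
p p p p p p
p k k p k k

Derivation:
Row 2: chart row 2, WS - tiled (columns 1-6): o p p o p p; work from column 6 back to 1 with k<->p swapped.
Row 3: chart row 3, RS - tile across columns 1-6 and work as-is.
Row 4: chart row 4, WS - tiled (columns 1-6): k k k k k k; work from column 6 back to 1 with k<->p swapped.
Row 5: chart row 5, RS - tile across columns 1-6 and work as-is.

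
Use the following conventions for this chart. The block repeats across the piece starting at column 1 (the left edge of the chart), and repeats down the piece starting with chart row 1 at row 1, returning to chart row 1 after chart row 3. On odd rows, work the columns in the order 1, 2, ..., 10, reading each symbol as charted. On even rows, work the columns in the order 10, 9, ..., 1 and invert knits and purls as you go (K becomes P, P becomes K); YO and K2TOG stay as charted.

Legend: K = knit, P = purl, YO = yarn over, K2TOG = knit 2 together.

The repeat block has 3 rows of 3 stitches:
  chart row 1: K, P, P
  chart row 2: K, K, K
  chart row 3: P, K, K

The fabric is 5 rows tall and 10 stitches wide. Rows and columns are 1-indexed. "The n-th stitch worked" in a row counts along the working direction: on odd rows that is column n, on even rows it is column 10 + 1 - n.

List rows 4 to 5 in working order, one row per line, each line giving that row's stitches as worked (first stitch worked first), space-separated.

== ROWS AS WORKED ==
P K K P K K P K K P
K K K K K K K K K K

Derivation:
Row 4: chart row 1, WS - tiled (columns 1-10): K P P K P P K P P K; work from column 10 back to 1 with K<->P swapped.
Row 5: chart row 2, RS - tile across columns 1-10 and work as-is.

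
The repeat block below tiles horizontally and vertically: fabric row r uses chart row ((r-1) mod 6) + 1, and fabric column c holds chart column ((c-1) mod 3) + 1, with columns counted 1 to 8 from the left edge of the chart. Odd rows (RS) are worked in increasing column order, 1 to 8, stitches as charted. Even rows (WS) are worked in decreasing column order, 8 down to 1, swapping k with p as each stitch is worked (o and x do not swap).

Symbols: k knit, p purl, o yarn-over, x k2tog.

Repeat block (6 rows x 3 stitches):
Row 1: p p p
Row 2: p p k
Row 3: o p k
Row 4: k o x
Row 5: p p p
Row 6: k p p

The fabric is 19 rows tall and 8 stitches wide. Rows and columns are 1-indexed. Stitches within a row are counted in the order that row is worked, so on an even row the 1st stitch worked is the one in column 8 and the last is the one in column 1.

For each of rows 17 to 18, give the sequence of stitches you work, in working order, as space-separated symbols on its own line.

Rows as worked:
p p p p p p p p
k p k k p k k p

Derivation:
Row 17: chart row 5, RS - tile across columns 1-8 and work as-is.
Row 18: chart row 6, WS - tiled (columns 1-8): k p p k p p k p; work from column 8 back to 1 with k<->p swapped.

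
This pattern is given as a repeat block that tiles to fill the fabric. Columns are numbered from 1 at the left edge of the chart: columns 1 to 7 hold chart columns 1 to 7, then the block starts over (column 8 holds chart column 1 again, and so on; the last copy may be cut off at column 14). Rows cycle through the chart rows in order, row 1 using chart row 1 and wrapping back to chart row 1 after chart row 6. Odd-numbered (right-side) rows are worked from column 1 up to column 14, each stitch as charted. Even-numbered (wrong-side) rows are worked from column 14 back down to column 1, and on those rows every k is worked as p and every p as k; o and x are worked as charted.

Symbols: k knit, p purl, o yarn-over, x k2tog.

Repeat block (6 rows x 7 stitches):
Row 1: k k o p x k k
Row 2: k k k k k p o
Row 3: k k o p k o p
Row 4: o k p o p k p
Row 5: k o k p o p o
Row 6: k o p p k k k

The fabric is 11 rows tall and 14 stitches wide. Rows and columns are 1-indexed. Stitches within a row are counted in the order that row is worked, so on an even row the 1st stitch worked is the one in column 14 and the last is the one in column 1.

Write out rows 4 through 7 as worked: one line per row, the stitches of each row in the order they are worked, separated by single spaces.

Row 4: chart row 4, WS - tiled (columns 1-14): o k p o p k p o k p o p k p; work from column 14 back to 1 with k<->p swapped.
Row 5: chart row 5, RS - tile across columns 1-14 and work as-is.
Row 6: chart row 6, WS - tiled (columns 1-14): k o p p k k k k o p p k k k; work from column 14 back to 1 with k<->p swapped.
Row 7: chart row 1, RS - tile across columns 1-14 and work as-is.

Result:
k p k o k p o k p k o k p o
k o k p o p o k o k p o p o
p p p k k o p p p p k k o p
k k o p x k k k k o p x k k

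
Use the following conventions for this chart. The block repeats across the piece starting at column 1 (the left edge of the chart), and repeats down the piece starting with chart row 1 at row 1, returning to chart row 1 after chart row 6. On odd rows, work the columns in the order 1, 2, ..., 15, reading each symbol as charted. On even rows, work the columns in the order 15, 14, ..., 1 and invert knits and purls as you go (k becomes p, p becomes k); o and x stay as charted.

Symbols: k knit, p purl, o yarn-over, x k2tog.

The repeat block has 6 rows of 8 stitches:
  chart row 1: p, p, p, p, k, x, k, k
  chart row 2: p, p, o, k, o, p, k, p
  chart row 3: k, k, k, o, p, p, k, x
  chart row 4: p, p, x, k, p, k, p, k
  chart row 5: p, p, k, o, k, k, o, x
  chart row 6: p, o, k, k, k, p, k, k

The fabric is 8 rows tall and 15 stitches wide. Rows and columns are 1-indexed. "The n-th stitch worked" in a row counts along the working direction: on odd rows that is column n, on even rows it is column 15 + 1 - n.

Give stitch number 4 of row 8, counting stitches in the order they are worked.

== STITCH ==
p

Derivation:
Row 8 uses chart row ((8-1) mod 6)+1 = 2. Row 8 is even, so WS.
Chart row 2 tiled across columns 1-15: p p o k o p k p p p o k o p k
Wrong side: read the tiled row from column 15 down to 1 and exchange k with p (leave o, x).
Row 8 as worked: p k o p o k k k p k o p o k k
Stitch 4 in working order -> p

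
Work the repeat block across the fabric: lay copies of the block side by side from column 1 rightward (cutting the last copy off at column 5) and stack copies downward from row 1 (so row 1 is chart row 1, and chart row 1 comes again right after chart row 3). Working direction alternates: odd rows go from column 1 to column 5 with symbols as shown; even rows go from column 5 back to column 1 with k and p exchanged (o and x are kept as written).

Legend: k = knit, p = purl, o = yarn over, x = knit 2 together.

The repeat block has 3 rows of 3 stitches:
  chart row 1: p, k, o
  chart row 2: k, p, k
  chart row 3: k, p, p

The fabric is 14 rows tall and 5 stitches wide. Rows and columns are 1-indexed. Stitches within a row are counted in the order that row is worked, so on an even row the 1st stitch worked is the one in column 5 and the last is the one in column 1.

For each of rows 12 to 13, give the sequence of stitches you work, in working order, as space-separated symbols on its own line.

== ROWS AS WORKED ==
k p k k p
p k o p k

Derivation:
Row 12: chart row 3, WS - tiled (columns 1-5): k p p k p; work from column 5 back to 1 with k<->p swapped.
Row 13: chart row 1, RS - tile across columns 1-5 and work as-is.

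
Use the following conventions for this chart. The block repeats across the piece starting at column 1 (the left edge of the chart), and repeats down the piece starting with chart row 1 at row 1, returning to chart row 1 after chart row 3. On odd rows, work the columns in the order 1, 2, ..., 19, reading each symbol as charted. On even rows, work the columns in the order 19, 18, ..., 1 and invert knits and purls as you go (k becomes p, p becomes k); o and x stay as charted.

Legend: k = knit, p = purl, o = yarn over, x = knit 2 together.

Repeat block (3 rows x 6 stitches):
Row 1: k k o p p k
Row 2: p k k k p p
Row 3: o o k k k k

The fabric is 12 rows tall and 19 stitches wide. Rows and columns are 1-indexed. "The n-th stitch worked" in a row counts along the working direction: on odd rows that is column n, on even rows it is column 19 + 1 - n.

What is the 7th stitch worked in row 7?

For row 7: chart row = ((7-1) mod 3) + 1 = 1; this is a RS (odd) row.
Chart row 1 tiled across columns 1-19: k k o p p k k k o p p k k k o p p k k
RS row: no reversal, no swap; stitch n worked = column n.
The 7th stitch worked is k.

Stitch:
k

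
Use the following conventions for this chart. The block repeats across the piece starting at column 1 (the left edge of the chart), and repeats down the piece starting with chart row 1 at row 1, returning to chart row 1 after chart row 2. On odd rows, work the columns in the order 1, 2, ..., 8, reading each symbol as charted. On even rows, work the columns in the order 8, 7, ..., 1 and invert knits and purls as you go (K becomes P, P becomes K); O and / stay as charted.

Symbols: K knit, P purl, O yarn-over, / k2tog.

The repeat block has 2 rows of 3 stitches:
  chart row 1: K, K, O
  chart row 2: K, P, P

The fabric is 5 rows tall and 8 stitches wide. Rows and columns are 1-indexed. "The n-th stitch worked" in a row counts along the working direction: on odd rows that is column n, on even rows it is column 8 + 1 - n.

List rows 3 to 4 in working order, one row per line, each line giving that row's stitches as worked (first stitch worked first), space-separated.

Row 3: chart row 1, RS - tile across columns 1-8 and work as-is.
Row 4: chart row 2, WS - tiled (columns 1-8): K P P K P P K P; work from column 8 back to 1 with K<->P swapped.

Result:
K K O K K O K K
K P K K P K K P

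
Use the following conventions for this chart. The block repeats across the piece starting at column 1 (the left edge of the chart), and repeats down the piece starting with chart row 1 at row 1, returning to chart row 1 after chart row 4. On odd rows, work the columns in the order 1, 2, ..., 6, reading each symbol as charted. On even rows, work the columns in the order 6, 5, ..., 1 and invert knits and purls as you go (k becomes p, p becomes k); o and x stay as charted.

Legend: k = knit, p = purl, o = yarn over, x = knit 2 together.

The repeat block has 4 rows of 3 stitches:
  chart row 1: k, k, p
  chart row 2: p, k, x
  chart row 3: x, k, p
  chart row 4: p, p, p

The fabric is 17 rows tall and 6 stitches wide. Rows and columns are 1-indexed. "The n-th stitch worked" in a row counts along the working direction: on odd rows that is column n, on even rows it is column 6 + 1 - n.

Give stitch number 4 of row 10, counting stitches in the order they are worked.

For row 10: chart row = ((10-1) mod 4) + 1 = 2; this is a WS (even) row.
Chart row 2 tiled across columns 1-6: p k x p k x
Wrong side: read the tiled row from column 6 down to 1 and exchange k with p (leave o, x).
Row 10 as worked: x p k x p k
The 4th stitch worked is x.

Stitch:
x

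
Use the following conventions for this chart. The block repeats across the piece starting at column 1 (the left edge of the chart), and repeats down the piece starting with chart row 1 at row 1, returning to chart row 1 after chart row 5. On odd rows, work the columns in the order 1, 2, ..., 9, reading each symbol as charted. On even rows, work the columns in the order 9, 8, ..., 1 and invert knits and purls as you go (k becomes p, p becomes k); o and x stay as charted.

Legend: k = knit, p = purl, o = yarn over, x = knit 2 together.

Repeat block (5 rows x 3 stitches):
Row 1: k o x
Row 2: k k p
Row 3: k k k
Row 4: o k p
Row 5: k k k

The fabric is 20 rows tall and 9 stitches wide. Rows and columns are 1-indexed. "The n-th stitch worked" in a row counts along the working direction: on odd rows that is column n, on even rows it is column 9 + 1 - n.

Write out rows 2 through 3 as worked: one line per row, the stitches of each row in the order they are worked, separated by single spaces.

Result:
k p p k p p k p p
k k k k k k k k k

Derivation:
Row 2: chart row 2, WS - tiled (columns 1-9): k k p k k p k k p; work from column 9 back to 1 with k<->p swapped.
Row 3: chart row 3, RS - tile across columns 1-9 and work as-is.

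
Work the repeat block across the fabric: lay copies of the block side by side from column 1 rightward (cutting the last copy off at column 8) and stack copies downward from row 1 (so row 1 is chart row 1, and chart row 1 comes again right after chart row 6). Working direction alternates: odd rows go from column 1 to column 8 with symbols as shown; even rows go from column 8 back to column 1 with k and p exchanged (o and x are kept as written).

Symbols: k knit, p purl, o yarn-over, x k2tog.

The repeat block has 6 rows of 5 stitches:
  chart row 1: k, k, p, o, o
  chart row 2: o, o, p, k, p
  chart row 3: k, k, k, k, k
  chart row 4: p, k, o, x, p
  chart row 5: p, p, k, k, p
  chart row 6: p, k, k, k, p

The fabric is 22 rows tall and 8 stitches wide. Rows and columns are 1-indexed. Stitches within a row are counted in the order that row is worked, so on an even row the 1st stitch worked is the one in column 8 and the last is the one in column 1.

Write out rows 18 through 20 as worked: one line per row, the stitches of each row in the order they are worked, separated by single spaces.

Row 18: chart row 6, WS - tiled (columns 1-8): p k k k p p k k; work from column 8 back to 1 with k<->p swapped.
Row 19: chart row 1, RS - tile across columns 1-8 and work as-is.
Row 20: chart row 2, WS - tiled (columns 1-8): o o p k p o o p; work from column 8 back to 1 with k<->p swapped.

Result:
p p k k p p p k
k k p o o k k p
k o o k p k o o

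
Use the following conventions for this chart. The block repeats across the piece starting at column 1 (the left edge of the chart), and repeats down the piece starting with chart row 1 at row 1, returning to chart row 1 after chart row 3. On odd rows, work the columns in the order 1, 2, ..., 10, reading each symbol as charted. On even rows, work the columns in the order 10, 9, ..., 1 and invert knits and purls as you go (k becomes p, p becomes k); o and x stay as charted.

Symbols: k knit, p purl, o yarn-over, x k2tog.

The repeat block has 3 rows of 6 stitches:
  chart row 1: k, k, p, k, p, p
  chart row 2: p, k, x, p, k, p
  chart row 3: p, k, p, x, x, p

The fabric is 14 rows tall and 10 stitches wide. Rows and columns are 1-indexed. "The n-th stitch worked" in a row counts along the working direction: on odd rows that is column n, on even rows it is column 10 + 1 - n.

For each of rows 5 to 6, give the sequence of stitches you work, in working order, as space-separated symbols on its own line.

Row 5: chart row 2, RS - tile across columns 1-10 and work as-is.
Row 6: chart row 3, WS - tiled (columns 1-10): p k p x x p p k p x; work from column 10 back to 1 with k<->p swapped.

Result:
p k x p k p p k x p
x k p k k x x k p k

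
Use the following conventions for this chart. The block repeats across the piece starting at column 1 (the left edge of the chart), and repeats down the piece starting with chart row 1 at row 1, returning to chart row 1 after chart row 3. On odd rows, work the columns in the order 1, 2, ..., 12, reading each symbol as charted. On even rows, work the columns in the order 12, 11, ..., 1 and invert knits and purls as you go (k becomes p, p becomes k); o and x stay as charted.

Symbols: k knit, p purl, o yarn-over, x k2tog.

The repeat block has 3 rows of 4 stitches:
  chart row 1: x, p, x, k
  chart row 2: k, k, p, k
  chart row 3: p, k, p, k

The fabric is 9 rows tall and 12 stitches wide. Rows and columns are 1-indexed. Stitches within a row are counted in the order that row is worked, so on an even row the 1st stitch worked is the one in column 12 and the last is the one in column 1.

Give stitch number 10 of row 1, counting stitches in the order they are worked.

Row 1: (1-1) mod 3 = 0, so use chart row 1. Odd row -> RS.
Chart row 1 tiled across columns 1-12: x p x k x p x k x p x k
RS row: no reversal, no swap; stitch n worked = column n.
The 10th stitch worked is p.

Result:
p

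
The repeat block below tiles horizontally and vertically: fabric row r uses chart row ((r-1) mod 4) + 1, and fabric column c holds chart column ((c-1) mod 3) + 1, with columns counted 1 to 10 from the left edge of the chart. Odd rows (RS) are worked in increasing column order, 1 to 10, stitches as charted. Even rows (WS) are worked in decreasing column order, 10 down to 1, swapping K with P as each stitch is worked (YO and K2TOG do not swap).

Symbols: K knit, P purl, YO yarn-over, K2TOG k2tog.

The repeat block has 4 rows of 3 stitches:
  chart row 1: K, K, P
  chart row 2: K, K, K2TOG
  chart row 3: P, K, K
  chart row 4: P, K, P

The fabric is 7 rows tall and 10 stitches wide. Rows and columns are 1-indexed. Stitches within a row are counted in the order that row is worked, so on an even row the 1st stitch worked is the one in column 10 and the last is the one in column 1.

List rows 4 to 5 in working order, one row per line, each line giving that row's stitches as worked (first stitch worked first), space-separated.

Row 4: chart row 4, WS - tiled (columns 1-10): P K P P K P P K P P; work from column 10 back to 1 with K<->P swapped.
Row 5: chart row 1, RS - tile across columns 1-10 and work as-is.

== ROWS AS WORKED ==
K K P K K P K K P K
K K P K K P K K P K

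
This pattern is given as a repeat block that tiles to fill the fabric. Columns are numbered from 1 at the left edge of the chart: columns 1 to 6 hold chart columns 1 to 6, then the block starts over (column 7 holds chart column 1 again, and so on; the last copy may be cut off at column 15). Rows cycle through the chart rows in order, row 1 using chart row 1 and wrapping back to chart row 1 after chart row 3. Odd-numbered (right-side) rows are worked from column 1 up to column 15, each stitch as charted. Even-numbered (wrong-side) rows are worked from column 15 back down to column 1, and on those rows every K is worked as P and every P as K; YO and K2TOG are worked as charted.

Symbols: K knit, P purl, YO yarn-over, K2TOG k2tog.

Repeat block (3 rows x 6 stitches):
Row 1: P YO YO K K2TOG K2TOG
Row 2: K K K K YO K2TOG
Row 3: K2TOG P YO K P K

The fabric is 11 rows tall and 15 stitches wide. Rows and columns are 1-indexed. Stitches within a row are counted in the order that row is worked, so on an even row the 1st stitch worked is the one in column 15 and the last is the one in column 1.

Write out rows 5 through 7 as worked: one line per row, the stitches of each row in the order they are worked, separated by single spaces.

Rows as worked:
K K K K YO K2TOG K K K K YO K2TOG K K K
YO K K2TOG P K P YO K K2TOG P K P YO K K2TOG
P YO YO K K2TOG K2TOG P YO YO K K2TOG K2TOG P YO YO

Derivation:
Row 5: chart row 2, RS - tile across columns 1-15 and work as-is.
Row 6: chart row 3, WS - tiled (columns 1-15): K2TOG P YO K P K K2TOG P YO K P K K2TOG P YO; work from column 15 back to 1 with K<->P swapped.
Row 7: chart row 1, RS - tile across columns 1-15 and work as-is.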